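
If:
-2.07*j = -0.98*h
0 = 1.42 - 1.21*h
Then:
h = 1.17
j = 0.56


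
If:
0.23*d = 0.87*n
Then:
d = 3.78260869565217*n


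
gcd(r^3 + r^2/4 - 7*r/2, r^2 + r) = r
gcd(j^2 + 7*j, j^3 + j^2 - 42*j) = j^2 + 7*j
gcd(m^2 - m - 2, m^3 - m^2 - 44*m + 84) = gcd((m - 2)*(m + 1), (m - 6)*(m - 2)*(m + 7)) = m - 2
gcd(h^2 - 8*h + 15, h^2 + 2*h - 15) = h - 3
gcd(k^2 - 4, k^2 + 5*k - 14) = k - 2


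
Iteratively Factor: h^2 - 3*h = (h - 3)*(h)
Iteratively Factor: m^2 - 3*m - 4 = (m - 4)*(m + 1)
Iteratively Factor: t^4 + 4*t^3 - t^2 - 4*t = (t - 1)*(t^3 + 5*t^2 + 4*t) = (t - 1)*(t + 1)*(t^2 + 4*t) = t*(t - 1)*(t + 1)*(t + 4)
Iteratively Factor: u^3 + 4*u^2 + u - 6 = (u + 3)*(u^2 + u - 2) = (u + 2)*(u + 3)*(u - 1)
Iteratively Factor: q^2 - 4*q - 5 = (q - 5)*(q + 1)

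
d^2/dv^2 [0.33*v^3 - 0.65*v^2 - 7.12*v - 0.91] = 1.98*v - 1.3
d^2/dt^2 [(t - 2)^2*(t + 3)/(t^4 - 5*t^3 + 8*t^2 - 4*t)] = 2*(t^3 + 9*t^2 - 9*t + 3)/(t^3*(t^3 - 3*t^2 + 3*t - 1))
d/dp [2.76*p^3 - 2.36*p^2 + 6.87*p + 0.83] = 8.28*p^2 - 4.72*p + 6.87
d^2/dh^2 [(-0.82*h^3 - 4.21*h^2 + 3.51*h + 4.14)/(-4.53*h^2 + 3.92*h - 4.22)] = (-2.8421709430404e-14*h^5 + 1.13686837721616e-13*h^4 - 0.688053999999966*h^3 - 1074.01308*h^2 + 931.311708*h + 64.870736)/(92.959677*h^6 - 241.325784*h^5 + 468.62397*h^4 - 509.85872*h^3 + 436.55478*h^2 - 209.426784*h + 75.151448)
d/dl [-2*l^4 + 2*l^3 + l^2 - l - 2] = -8*l^3 + 6*l^2 + 2*l - 1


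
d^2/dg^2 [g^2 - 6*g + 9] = 2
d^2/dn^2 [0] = 0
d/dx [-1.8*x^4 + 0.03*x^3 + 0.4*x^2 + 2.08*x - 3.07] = -7.2*x^3 + 0.09*x^2 + 0.8*x + 2.08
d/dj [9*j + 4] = 9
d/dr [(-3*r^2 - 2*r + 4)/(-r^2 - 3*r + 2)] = (7*r^2 - 4*r + 8)/(r^4 + 6*r^3 + 5*r^2 - 12*r + 4)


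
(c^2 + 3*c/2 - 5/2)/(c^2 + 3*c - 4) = (c + 5/2)/(c + 4)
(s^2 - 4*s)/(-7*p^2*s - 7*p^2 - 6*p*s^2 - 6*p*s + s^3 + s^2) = s*(4 - s)/(7*p^2*s + 7*p^2 + 6*p*s^2 + 6*p*s - s^3 - s^2)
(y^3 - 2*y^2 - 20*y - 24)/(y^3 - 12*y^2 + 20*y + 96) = (y + 2)/(y - 8)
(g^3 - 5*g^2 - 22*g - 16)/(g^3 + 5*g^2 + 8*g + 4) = (g - 8)/(g + 2)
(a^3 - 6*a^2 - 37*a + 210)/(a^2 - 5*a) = a - 1 - 42/a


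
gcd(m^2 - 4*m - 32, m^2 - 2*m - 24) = m + 4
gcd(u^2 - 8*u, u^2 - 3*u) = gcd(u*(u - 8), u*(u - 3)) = u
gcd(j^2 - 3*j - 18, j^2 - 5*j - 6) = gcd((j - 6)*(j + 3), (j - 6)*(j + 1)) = j - 6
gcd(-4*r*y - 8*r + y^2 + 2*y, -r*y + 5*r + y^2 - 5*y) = 1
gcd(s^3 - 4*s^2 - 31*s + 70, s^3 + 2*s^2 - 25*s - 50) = s + 5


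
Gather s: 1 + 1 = 2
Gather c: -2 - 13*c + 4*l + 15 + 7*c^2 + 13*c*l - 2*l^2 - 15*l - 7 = 7*c^2 + c*(13*l - 13) - 2*l^2 - 11*l + 6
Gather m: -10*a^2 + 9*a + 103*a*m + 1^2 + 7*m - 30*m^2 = -10*a^2 + 9*a - 30*m^2 + m*(103*a + 7) + 1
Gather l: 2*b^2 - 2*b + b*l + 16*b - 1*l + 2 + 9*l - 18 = 2*b^2 + 14*b + l*(b + 8) - 16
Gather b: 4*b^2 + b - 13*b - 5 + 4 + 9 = 4*b^2 - 12*b + 8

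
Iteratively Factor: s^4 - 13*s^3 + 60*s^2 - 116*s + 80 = (s - 4)*(s^3 - 9*s^2 + 24*s - 20) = (s - 5)*(s - 4)*(s^2 - 4*s + 4) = (s - 5)*(s - 4)*(s - 2)*(s - 2)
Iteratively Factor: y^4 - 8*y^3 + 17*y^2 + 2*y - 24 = (y - 3)*(y^3 - 5*y^2 + 2*y + 8) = (y - 4)*(y - 3)*(y^2 - y - 2) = (y - 4)*(y - 3)*(y + 1)*(y - 2)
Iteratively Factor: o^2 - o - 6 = (o + 2)*(o - 3)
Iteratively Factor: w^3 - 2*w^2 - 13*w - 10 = (w + 2)*(w^2 - 4*w - 5) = (w - 5)*(w + 2)*(w + 1)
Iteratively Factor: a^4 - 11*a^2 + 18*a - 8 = (a - 2)*(a^3 + 2*a^2 - 7*a + 4) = (a - 2)*(a - 1)*(a^2 + 3*a - 4) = (a - 2)*(a - 1)^2*(a + 4)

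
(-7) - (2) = -9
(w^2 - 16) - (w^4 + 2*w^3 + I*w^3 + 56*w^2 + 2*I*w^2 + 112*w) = -w^4 - 2*w^3 - I*w^3 - 55*w^2 - 2*I*w^2 - 112*w - 16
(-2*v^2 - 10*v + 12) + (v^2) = -v^2 - 10*v + 12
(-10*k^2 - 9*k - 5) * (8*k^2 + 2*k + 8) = -80*k^4 - 92*k^3 - 138*k^2 - 82*k - 40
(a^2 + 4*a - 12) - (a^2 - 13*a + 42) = 17*a - 54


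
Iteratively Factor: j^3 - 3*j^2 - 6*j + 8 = (j + 2)*(j^2 - 5*j + 4) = (j - 4)*(j + 2)*(j - 1)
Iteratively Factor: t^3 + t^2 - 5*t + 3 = (t - 1)*(t^2 + 2*t - 3) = (t - 1)^2*(t + 3)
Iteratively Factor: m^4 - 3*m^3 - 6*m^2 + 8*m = (m - 4)*(m^3 + m^2 - 2*m) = (m - 4)*(m + 2)*(m^2 - m) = (m - 4)*(m - 1)*(m + 2)*(m)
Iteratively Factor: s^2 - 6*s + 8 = (s - 2)*(s - 4)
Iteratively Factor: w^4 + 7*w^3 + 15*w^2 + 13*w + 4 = (w + 1)*(w^3 + 6*w^2 + 9*w + 4) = (w + 1)^2*(w^2 + 5*w + 4) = (w + 1)^3*(w + 4)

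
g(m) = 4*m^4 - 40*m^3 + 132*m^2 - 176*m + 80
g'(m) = 16*m^3 - 120*m^2 + 264*m - 176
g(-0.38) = 168.22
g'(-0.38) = -294.53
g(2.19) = -0.48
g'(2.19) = -5.32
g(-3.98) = 6396.88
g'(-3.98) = -4136.28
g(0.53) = 18.16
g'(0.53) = -67.41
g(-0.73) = 295.52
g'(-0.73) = -438.89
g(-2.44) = 2018.17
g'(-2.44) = -1767.02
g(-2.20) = 1625.70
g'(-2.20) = -1507.97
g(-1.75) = 1044.14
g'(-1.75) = -1091.25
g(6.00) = 320.00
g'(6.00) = 544.00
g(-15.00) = 369920.00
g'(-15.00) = -85136.00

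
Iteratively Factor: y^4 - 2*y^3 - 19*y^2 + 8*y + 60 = (y + 3)*(y^3 - 5*y^2 - 4*y + 20) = (y - 5)*(y + 3)*(y^2 - 4) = (y - 5)*(y + 2)*(y + 3)*(y - 2)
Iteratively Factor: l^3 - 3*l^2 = (l - 3)*(l^2) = l*(l - 3)*(l)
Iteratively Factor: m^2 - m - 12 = (m + 3)*(m - 4)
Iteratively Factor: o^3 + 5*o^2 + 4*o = (o + 1)*(o^2 + 4*o) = (o + 1)*(o + 4)*(o)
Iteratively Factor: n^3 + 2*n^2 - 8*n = (n)*(n^2 + 2*n - 8) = n*(n - 2)*(n + 4)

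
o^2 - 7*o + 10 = (o - 5)*(o - 2)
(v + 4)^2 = v^2 + 8*v + 16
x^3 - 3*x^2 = x^2*(x - 3)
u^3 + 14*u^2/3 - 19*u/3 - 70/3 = (u - 7/3)*(u + 2)*(u + 5)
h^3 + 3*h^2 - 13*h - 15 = (h - 3)*(h + 1)*(h + 5)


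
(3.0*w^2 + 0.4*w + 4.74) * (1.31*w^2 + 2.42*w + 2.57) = 3.93*w^4 + 7.784*w^3 + 14.8874*w^2 + 12.4988*w + 12.1818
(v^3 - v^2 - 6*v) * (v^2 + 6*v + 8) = v^5 + 5*v^4 - 4*v^3 - 44*v^2 - 48*v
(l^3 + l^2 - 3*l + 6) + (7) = l^3 + l^2 - 3*l + 13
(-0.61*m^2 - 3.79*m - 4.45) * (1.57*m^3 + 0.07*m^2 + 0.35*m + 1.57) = -0.9577*m^5 - 5.993*m^4 - 7.4653*m^3 - 2.5957*m^2 - 7.5078*m - 6.9865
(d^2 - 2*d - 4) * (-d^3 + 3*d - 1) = -d^5 + 2*d^4 + 7*d^3 - 7*d^2 - 10*d + 4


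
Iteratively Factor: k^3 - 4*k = (k)*(k^2 - 4) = k*(k - 2)*(k + 2)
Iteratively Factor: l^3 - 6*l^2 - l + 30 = (l + 2)*(l^2 - 8*l + 15) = (l - 3)*(l + 2)*(l - 5)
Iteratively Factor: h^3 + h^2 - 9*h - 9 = (h + 1)*(h^2 - 9) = (h - 3)*(h + 1)*(h + 3)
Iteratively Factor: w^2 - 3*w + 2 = (w - 2)*(w - 1)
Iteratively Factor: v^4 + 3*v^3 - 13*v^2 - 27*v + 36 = (v - 1)*(v^3 + 4*v^2 - 9*v - 36) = (v - 3)*(v - 1)*(v^2 + 7*v + 12) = (v - 3)*(v - 1)*(v + 3)*(v + 4)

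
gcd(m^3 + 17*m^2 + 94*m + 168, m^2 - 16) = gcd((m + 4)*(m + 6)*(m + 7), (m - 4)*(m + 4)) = m + 4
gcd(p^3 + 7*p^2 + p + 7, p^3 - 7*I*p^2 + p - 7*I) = p^2 + 1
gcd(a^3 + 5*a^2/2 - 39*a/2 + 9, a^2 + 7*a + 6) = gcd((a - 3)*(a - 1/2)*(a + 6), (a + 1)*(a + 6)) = a + 6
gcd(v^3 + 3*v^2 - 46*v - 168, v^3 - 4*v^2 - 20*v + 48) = v + 4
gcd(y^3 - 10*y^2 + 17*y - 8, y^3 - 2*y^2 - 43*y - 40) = y - 8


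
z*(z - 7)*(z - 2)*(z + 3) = z^4 - 6*z^3 - 13*z^2 + 42*z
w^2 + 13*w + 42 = (w + 6)*(w + 7)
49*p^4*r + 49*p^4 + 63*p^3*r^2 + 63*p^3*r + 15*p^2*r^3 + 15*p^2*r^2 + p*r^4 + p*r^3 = (p + r)*(7*p + r)^2*(p*r + p)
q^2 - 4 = (q - 2)*(q + 2)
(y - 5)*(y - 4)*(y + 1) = y^3 - 8*y^2 + 11*y + 20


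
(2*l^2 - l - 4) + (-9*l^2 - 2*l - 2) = -7*l^2 - 3*l - 6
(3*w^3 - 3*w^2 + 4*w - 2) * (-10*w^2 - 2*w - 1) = -30*w^5 + 24*w^4 - 37*w^3 + 15*w^2 + 2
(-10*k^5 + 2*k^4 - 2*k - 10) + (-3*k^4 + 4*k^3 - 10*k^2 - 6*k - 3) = -10*k^5 - k^4 + 4*k^3 - 10*k^2 - 8*k - 13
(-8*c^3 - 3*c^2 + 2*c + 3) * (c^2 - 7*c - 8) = -8*c^5 + 53*c^4 + 87*c^3 + 13*c^2 - 37*c - 24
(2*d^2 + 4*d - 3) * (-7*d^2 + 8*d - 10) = -14*d^4 - 12*d^3 + 33*d^2 - 64*d + 30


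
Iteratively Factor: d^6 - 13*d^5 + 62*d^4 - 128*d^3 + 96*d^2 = (d)*(d^5 - 13*d^4 + 62*d^3 - 128*d^2 + 96*d) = d*(d - 4)*(d^4 - 9*d^3 + 26*d^2 - 24*d) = d*(d - 4)*(d - 2)*(d^3 - 7*d^2 + 12*d) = d*(d - 4)^2*(d - 2)*(d^2 - 3*d) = d^2*(d - 4)^2*(d - 2)*(d - 3)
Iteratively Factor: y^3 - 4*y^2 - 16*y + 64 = (y + 4)*(y^2 - 8*y + 16) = (y - 4)*(y + 4)*(y - 4)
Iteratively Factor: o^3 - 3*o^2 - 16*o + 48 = (o - 4)*(o^2 + o - 12) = (o - 4)*(o + 4)*(o - 3)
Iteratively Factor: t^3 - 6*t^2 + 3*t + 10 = (t - 5)*(t^2 - t - 2) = (t - 5)*(t - 2)*(t + 1)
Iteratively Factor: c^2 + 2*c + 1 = (c + 1)*(c + 1)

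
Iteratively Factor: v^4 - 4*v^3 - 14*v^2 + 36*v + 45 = (v + 1)*(v^3 - 5*v^2 - 9*v + 45) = (v + 1)*(v + 3)*(v^2 - 8*v + 15) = (v - 3)*(v + 1)*(v + 3)*(v - 5)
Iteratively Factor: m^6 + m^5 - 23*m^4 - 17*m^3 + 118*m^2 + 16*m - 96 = (m + 4)*(m^5 - 3*m^4 - 11*m^3 + 27*m^2 + 10*m - 24) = (m + 1)*(m + 4)*(m^4 - 4*m^3 - 7*m^2 + 34*m - 24) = (m + 1)*(m + 3)*(m + 4)*(m^3 - 7*m^2 + 14*m - 8) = (m - 1)*(m + 1)*(m + 3)*(m + 4)*(m^2 - 6*m + 8) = (m - 4)*(m - 1)*(m + 1)*(m + 3)*(m + 4)*(m - 2)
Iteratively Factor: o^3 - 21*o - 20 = (o + 4)*(o^2 - 4*o - 5) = (o + 1)*(o + 4)*(o - 5)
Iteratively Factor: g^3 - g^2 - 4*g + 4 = (g - 2)*(g^2 + g - 2) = (g - 2)*(g + 2)*(g - 1)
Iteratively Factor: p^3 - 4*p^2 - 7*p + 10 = (p + 2)*(p^2 - 6*p + 5) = (p - 1)*(p + 2)*(p - 5)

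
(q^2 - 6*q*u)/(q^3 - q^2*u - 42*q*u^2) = (-q + 6*u)/(-q^2 + q*u + 42*u^2)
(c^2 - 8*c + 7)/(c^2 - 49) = (c - 1)/(c + 7)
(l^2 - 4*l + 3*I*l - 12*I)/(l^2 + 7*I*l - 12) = (l - 4)/(l + 4*I)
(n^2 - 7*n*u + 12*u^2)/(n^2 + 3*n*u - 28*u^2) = (n - 3*u)/(n + 7*u)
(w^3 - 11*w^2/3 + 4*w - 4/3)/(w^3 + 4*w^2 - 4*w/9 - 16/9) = 3*(w^2 - 3*w + 2)/(3*w^2 + 14*w + 8)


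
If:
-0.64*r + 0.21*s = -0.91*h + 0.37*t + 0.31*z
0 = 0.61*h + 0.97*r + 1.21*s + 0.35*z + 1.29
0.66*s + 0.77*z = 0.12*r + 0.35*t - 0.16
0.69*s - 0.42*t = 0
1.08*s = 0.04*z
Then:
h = -0.66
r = -0.78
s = -0.01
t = -0.02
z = -0.33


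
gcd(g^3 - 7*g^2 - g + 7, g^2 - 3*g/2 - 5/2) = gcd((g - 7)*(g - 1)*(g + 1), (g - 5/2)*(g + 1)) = g + 1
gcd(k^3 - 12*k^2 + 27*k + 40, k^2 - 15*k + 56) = k - 8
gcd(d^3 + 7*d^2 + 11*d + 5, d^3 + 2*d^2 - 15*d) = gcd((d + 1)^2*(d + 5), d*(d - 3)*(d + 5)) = d + 5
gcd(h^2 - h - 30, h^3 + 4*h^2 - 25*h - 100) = h + 5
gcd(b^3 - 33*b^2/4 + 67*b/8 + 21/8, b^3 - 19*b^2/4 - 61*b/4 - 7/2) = b^2 - 27*b/4 - 7/4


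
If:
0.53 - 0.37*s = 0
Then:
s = 1.43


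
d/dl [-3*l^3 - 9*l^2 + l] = -9*l^2 - 18*l + 1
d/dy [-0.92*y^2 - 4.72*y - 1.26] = -1.84*y - 4.72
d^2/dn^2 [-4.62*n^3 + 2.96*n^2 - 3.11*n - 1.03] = 5.92 - 27.72*n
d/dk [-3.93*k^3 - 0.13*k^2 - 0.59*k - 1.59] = -11.79*k^2 - 0.26*k - 0.59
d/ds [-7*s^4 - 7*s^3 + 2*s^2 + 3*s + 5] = -28*s^3 - 21*s^2 + 4*s + 3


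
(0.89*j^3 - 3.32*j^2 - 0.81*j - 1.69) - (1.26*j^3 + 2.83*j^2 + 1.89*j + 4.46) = -0.37*j^3 - 6.15*j^2 - 2.7*j - 6.15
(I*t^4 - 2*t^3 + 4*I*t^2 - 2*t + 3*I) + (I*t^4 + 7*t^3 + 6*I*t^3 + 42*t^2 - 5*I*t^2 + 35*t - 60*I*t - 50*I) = 2*I*t^4 + 5*t^3 + 6*I*t^3 + 42*t^2 - I*t^2 + 33*t - 60*I*t - 47*I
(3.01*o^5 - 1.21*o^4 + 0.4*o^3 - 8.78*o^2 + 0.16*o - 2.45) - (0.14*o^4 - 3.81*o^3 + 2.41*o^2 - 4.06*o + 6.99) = 3.01*o^5 - 1.35*o^4 + 4.21*o^3 - 11.19*o^2 + 4.22*o - 9.44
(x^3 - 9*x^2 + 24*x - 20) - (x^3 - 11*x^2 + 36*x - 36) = 2*x^2 - 12*x + 16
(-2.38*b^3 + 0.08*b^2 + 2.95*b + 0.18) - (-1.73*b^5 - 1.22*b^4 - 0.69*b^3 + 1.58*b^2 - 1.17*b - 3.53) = 1.73*b^5 + 1.22*b^4 - 1.69*b^3 - 1.5*b^2 + 4.12*b + 3.71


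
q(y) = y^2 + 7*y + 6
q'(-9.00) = -11.00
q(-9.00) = 24.00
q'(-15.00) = -23.00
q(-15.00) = 126.00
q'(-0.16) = 6.68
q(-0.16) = 4.91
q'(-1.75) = 3.50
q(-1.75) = -3.19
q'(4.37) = 15.74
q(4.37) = 55.69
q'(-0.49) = 6.02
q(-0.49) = 2.81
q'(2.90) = 12.80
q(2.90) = 34.71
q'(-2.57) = 1.86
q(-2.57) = -5.39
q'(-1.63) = 3.74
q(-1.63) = -2.75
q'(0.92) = 8.84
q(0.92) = 13.29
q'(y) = 2*y + 7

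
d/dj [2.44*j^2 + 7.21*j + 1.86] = 4.88*j + 7.21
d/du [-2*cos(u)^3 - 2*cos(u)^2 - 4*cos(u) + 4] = 2*(3*cos(u)^2 + 2*cos(u) + 2)*sin(u)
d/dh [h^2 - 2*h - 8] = 2*h - 2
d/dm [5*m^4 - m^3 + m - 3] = 20*m^3 - 3*m^2 + 1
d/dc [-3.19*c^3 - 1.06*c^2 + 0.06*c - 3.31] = -9.57*c^2 - 2.12*c + 0.06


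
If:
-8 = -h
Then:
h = 8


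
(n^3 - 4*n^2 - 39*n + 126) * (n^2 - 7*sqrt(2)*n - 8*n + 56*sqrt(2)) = n^5 - 12*n^4 - 7*sqrt(2)*n^4 - 7*n^3 + 84*sqrt(2)*n^3 + 49*sqrt(2)*n^2 + 438*n^2 - 3066*sqrt(2)*n - 1008*n + 7056*sqrt(2)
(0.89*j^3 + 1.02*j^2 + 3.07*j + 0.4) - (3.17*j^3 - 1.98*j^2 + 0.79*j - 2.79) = -2.28*j^3 + 3.0*j^2 + 2.28*j + 3.19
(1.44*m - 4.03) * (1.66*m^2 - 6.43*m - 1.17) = 2.3904*m^3 - 15.949*m^2 + 24.2281*m + 4.7151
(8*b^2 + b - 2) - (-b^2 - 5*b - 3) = 9*b^2 + 6*b + 1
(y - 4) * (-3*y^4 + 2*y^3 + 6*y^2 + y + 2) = -3*y^5 + 14*y^4 - 2*y^3 - 23*y^2 - 2*y - 8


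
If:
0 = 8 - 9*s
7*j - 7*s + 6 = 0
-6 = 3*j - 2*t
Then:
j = 2/63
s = 8/9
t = 64/21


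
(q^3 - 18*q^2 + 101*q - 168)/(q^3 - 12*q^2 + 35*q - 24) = (q - 7)/(q - 1)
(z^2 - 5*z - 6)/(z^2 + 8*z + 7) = (z - 6)/(z + 7)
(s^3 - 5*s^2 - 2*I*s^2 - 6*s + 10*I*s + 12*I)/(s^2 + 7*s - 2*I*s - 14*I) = (s^2 - 5*s - 6)/(s + 7)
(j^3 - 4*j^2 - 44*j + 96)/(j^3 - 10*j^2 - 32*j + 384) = (j - 2)/(j - 8)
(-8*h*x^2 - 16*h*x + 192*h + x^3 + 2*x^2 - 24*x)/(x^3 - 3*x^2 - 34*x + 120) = (-8*h + x)/(x - 5)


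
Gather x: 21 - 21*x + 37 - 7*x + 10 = 68 - 28*x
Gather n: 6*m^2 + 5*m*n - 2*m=6*m^2 + 5*m*n - 2*m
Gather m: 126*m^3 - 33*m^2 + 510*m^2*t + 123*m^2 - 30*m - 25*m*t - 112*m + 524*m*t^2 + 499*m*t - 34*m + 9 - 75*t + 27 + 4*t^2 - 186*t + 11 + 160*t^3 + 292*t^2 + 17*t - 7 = 126*m^3 + m^2*(510*t + 90) + m*(524*t^2 + 474*t - 176) + 160*t^3 + 296*t^2 - 244*t + 40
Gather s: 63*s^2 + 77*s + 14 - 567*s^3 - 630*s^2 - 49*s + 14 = -567*s^3 - 567*s^2 + 28*s + 28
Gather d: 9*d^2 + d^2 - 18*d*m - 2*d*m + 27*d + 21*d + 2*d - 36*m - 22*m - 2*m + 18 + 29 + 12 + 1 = 10*d^2 + d*(50 - 20*m) - 60*m + 60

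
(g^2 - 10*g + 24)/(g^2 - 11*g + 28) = (g - 6)/(g - 7)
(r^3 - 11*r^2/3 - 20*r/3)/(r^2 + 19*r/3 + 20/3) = r*(r - 5)/(r + 5)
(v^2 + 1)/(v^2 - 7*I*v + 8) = (v - I)/(v - 8*I)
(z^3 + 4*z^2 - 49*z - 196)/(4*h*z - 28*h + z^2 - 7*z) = (z^2 + 11*z + 28)/(4*h + z)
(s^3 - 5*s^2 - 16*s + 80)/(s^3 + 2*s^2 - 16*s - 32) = (s - 5)/(s + 2)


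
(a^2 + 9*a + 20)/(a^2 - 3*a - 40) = (a + 4)/(a - 8)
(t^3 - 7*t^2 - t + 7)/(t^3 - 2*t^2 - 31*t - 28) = (t - 1)/(t + 4)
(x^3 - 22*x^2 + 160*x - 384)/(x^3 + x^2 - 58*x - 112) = (x^2 - 14*x + 48)/(x^2 + 9*x + 14)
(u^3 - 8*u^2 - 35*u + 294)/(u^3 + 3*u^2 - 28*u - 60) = (u^2 - 14*u + 49)/(u^2 - 3*u - 10)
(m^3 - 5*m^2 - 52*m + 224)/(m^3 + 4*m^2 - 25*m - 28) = (m - 8)/(m + 1)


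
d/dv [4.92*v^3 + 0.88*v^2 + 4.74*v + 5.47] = 14.76*v^2 + 1.76*v + 4.74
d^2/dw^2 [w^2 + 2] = 2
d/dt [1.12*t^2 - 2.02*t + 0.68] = 2.24*t - 2.02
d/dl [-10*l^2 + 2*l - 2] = 2 - 20*l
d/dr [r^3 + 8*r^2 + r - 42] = 3*r^2 + 16*r + 1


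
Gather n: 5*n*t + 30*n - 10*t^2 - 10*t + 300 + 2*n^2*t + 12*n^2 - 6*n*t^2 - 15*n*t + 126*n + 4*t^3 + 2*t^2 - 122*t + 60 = n^2*(2*t + 12) + n*(-6*t^2 - 10*t + 156) + 4*t^3 - 8*t^2 - 132*t + 360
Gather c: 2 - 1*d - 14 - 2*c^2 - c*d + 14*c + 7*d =-2*c^2 + c*(14 - d) + 6*d - 12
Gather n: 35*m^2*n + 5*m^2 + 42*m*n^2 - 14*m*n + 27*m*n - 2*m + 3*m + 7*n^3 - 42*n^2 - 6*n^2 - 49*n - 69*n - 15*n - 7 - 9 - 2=5*m^2 + m + 7*n^3 + n^2*(42*m - 48) + n*(35*m^2 + 13*m - 133) - 18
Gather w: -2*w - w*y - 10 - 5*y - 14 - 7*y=w*(-y - 2) - 12*y - 24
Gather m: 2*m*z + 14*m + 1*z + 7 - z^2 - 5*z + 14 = m*(2*z + 14) - z^2 - 4*z + 21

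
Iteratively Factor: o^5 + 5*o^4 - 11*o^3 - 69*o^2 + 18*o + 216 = (o + 3)*(o^4 + 2*o^3 - 17*o^2 - 18*o + 72) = (o - 2)*(o + 3)*(o^3 + 4*o^2 - 9*o - 36) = (o - 2)*(o + 3)*(o + 4)*(o^2 - 9) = (o - 2)*(o + 3)^2*(o + 4)*(o - 3)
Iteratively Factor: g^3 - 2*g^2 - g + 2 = (g - 1)*(g^2 - g - 2) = (g - 1)*(g + 1)*(g - 2)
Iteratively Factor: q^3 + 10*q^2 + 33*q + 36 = (q + 4)*(q^2 + 6*q + 9) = (q + 3)*(q + 4)*(q + 3)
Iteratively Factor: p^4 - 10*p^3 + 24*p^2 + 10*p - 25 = (p - 5)*(p^3 - 5*p^2 - p + 5) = (p - 5)*(p + 1)*(p^2 - 6*p + 5) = (p - 5)^2*(p + 1)*(p - 1)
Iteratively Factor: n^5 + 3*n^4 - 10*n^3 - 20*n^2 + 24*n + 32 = (n + 4)*(n^4 - n^3 - 6*n^2 + 4*n + 8) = (n + 1)*(n + 4)*(n^3 - 2*n^2 - 4*n + 8) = (n - 2)*(n + 1)*(n + 4)*(n^2 - 4) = (n - 2)^2*(n + 1)*(n + 4)*(n + 2)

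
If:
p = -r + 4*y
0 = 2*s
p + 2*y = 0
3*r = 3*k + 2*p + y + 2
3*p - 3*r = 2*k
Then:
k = -8/19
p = -4/57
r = 4/19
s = 0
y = 2/57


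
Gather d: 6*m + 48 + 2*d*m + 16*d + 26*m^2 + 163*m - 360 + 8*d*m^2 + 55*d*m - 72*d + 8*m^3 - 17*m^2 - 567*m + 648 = d*(8*m^2 + 57*m - 56) + 8*m^3 + 9*m^2 - 398*m + 336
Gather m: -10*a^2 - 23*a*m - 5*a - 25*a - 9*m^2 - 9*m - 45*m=-10*a^2 - 30*a - 9*m^2 + m*(-23*a - 54)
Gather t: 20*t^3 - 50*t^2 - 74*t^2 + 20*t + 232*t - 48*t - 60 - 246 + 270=20*t^3 - 124*t^2 + 204*t - 36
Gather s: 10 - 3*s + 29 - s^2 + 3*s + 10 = 49 - s^2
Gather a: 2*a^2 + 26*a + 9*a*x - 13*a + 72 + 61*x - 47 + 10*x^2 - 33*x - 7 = 2*a^2 + a*(9*x + 13) + 10*x^2 + 28*x + 18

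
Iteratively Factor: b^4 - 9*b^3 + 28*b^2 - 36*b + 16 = (b - 2)*(b^3 - 7*b^2 + 14*b - 8) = (b - 2)*(b - 1)*(b^2 - 6*b + 8) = (b - 4)*(b - 2)*(b - 1)*(b - 2)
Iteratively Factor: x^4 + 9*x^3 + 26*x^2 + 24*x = (x + 2)*(x^3 + 7*x^2 + 12*x) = x*(x + 2)*(x^2 + 7*x + 12) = x*(x + 2)*(x + 3)*(x + 4)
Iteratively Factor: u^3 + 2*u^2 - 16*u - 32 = (u - 4)*(u^2 + 6*u + 8) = (u - 4)*(u + 4)*(u + 2)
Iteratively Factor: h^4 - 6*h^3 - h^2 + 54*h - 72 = (h - 3)*(h^3 - 3*h^2 - 10*h + 24) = (h - 3)*(h - 2)*(h^2 - h - 12) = (h - 3)*(h - 2)*(h + 3)*(h - 4)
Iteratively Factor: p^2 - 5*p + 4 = (p - 4)*(p - 1)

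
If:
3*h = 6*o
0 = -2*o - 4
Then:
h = -4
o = -2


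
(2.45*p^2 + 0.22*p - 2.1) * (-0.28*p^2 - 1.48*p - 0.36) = -0.686*p^4 - 3.6876*p^3 - 0.6196*p^2 + 3.0288*p + 0.756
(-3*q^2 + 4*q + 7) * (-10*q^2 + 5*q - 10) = 30*q^4 - 55*q^3 - 20*q^2 - 5*q - 70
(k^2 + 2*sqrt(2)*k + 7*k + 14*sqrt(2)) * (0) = 0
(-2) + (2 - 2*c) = -2*c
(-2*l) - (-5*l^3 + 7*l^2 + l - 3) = 5*l^3 - 7*l^2 - 3*l + 3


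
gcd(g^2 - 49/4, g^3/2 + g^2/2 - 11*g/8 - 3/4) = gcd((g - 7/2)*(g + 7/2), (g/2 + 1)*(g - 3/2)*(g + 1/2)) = 1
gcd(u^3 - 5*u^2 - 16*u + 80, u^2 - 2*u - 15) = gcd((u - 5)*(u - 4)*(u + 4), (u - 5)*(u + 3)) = u - 5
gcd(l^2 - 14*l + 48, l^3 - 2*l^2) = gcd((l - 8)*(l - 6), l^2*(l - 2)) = 1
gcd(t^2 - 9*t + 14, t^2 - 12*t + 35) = t - 7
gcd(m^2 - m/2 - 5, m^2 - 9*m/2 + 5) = m - 5/2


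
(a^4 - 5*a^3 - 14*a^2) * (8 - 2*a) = -2*a^5 + 18*a^4 - 12*a^3 - 112*a^2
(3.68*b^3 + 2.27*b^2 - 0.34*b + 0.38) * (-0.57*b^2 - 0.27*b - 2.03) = -2.0976*b^5 - 2.2875*b^4 - 7.8895*b^3 - 4.7329*b^2 + 0.5876*b - 0.7714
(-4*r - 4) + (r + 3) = -3*r - 1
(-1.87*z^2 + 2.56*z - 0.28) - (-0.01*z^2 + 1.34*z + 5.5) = -1.86*z^2 + 1.22*z - 5.78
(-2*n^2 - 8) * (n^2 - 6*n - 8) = -2*n^4 + 12*n^3 + 8*n^2 + 48*n + 64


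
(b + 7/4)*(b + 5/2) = b^2 + 17*b/4 + 35/8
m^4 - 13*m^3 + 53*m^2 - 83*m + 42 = (m - 7)*(m - 3)*(m - 2)*(m - 1)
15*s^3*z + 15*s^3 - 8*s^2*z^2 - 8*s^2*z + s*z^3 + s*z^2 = (-5*s + z)*(-3*s + z)*(s*z + s)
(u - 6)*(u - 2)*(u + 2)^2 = u^4 - 4*u^3 - 16*u^2 + 16*u + 48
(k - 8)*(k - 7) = k^2 - 15*k + 56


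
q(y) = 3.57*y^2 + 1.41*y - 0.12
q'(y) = 7.14*y + 1.41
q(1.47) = 9.67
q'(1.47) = 11.91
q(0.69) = 2.55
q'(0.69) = 6.34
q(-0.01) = -0.13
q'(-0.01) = 1.34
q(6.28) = 149.53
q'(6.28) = 46.25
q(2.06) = 17.93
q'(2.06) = 16.12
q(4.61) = 82.25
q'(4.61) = 34.33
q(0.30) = 0.62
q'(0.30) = 3.55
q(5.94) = 134.22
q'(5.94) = 43.82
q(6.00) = 136.86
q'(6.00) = 44.25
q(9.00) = 301.74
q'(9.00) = 65.67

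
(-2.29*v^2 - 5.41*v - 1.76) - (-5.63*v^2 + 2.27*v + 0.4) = 3.34*v^2 - 7.68*v - 2.16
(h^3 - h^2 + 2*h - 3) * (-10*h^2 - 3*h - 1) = -10*h^5 + 7*h^4 - 18*h^3 + 25*h^2 + 7*h + 3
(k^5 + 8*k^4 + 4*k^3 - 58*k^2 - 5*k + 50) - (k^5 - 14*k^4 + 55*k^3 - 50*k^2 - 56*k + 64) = 22*k^4 - 51*k^3 - 8*k^2 + 51*k - 14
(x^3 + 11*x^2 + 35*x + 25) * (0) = 0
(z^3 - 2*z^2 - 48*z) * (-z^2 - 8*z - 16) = -z^5 - 6*z^4 + 48*z^3 + 416*z^2 + 768*z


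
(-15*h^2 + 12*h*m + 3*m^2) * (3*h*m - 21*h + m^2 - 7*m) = -45*h^3*m + 315*h^3 + 21*h^2*m^2 - 147*h^2*m + 21*h*m^3 - 147*h*m^2 + 3*m^4 - 21*m^3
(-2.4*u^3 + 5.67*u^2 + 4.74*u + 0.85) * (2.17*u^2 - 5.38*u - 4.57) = -5.208*u^5 + 25.2159*u^4 - 9.2508*u^3 - 49.5686*u^2 - 26.2348*u - 3.8845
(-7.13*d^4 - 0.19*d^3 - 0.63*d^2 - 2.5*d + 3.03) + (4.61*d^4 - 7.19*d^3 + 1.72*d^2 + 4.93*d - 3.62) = -2.52*d^4 - 7.38*d^3 + 1.09*d^2 + 2.43*d - 0.59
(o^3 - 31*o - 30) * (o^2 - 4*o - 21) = o^5 - 4*o^4 - 52*o^3 + 94*o^2 + 771*o + 630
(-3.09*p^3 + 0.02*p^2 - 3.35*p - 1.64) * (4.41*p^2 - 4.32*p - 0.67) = -13.6269*p^5 + 13.437*p^4 - 12.7896*p^3 + 7.2262*p^2 + 9.3293*p + 1.0988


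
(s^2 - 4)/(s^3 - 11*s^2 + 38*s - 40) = (s + 2)/(s^2 - 9*s + 20)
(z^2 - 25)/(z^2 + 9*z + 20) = (z - 5)/(z + 4)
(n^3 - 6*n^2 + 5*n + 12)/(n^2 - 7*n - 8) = (n^2 - 7*n + 12)/(n - 8)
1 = 1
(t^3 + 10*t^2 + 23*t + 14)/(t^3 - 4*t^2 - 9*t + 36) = (t^3 + 10*t^2 + 23*t + 14)/(t^3 - 4*t^2 - 9*t + 36)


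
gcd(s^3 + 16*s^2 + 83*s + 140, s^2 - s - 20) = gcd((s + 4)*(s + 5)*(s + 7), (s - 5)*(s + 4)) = s + 4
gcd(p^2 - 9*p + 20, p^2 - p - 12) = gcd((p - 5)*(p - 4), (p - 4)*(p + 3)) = p - 4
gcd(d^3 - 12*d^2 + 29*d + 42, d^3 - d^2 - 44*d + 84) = d - 6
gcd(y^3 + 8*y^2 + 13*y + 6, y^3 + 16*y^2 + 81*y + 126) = y + 6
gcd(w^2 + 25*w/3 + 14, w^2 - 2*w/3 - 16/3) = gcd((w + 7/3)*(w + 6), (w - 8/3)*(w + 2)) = 1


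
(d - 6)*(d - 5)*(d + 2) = d^3 - 9*d^2 + 8*d + 60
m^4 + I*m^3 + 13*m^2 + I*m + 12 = (m - 3*I)*(m + 4*I)*(-I*m + 1)*(I*m + 1)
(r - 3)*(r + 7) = r^2 + 4*r - 21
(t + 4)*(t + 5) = t^2 + 9*t + 20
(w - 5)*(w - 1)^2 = w^3 - 7*w^2 + 11*w - 5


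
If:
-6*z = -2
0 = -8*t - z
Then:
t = -1/24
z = 1/3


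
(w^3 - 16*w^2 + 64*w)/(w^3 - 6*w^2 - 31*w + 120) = w*(w - 8)/(w^2 + 2*w - 15)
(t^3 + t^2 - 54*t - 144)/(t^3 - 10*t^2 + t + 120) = (t + 6)/(t - 5)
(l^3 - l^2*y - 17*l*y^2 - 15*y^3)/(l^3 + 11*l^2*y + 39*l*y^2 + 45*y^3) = (l^2 - 4*l*y - 5*y^2)/(l^2 + 8*l*y + 15*y^2)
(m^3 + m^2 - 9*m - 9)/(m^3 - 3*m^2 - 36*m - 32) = (m^2 - 9)/(m^2 - 4*m - 32)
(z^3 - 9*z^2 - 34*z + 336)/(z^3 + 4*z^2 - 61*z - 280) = (z^2 - z - 42)/(z^2 + 12*z + 35)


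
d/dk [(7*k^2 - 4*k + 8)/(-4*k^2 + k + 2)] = (-9*k^2 + 92*k - 16)/(16*k^4 - 8*k^3 - 15*k^2 + 4*k + 4)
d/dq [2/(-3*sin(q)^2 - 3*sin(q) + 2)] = 6*(2*sin(q) + 1)*cos(q)/(3*sin(q)^2 + 3*sin(q) - 2)^2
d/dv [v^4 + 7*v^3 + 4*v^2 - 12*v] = 4*v^3 + 21*v^2 + 8*v - 12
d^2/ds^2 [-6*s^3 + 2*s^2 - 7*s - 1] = 4 - 36*s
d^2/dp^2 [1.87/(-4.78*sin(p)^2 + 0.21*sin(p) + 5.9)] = (-170.906032*sin(p)^4 + 5.631318*sin(p)^3 + 45.325621*sin(p)^2 - 8.945706*sin(p) + 105.640414)/(-4.78*sin(p)^2 + 0.21*sin(p) + 5.9)^3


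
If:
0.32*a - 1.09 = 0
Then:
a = 3.41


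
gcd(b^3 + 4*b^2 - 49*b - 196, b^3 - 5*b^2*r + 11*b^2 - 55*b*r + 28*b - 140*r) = b^2 + 11*b + 28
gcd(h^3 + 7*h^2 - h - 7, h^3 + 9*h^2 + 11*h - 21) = h^2 + 6*h - 7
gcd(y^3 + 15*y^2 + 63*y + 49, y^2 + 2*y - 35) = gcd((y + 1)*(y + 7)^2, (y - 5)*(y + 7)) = y + 7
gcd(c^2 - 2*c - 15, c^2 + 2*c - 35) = c - 5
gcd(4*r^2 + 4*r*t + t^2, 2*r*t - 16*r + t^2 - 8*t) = 2*r + t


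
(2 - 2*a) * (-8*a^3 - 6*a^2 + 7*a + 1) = 16*a^4 - 4*a^3 - 26*a^2 + 12*a + 2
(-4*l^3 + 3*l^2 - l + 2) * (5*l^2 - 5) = -20*l^5 + 15*l^4 + 15*l^3 - 5*l^2 + 5*l - 10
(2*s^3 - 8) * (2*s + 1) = 4*s^4 + 2*s^3 - 16*s - 8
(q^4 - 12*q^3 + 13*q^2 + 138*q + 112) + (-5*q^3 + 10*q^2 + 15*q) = q^4 - 17*q^3 + 23*q^2 + 153*q + 112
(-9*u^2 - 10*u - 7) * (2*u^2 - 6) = -18*u^4 - 20*u^3 + 40*u^2 + 60*u + 42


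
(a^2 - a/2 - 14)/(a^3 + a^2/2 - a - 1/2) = (2*a^2 - a - 28)/(2*a^3 + a^2 - 2*a - 1)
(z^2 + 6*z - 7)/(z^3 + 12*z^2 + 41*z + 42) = (z - 1)/(z^2 + 5*z + 6)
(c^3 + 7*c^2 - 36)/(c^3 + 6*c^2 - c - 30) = (c + 6)/(c + 5)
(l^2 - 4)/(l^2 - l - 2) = (l + 2)/(l + 1)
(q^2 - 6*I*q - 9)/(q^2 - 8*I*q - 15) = (q - 3*I)/(q - 5*I)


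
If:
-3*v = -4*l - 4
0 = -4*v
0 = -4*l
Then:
No Solution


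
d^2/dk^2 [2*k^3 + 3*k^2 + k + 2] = 12*k + 6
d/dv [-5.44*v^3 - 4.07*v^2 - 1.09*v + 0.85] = -16.32*v^2 - 8.14*v - 1.09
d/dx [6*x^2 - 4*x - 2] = 12*x - 4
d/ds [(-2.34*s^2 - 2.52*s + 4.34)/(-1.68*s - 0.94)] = (3.9312*s^2 + 4.3992*s + 9.66)/(2.8224*s^2 + 3.1584*s + 0.8836)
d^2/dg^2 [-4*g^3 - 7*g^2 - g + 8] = -24*g - 14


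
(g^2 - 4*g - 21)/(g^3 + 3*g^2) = (g - 7)/g^2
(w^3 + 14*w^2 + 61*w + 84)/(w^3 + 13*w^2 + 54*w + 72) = (w + 7)/(w + 6)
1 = 1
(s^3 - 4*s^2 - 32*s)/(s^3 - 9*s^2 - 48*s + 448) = s*(s + 4)/(s^2 - s - 56)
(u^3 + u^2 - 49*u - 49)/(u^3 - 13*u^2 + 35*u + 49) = (u + 7)/(u - 7)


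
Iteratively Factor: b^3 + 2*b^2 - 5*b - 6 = (b + 1)*(b^2 + b - 6) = (b + 1)*(b + 3)*(b - 2)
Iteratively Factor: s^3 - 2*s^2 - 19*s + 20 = (s - 1)*(s^2 - s - 20) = (s - 5)*(s - 1)*(s + 4)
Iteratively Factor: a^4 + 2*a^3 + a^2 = (a)*(a^3 + 2*a^2 + a) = a^2*(a^2 + 2*a + 1) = a^2*(a + 1)*(a + 1)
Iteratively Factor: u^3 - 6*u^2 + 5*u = (u - 1)*(u^2 - 5*u) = (u - 5)*(u - 1)*(u)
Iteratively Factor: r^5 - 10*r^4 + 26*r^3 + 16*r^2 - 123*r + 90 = (r + 2)*(r^4 - 12*r^3 + 50*r^2 - 84*r + 45) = (r - 3)*(r + 2)*(r^3 - 9*r^2 + 23*r - 15) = (r - 3)^2*(r + 2)*(r^2 - 6*r + 5) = (r - 5)*(r - 3)^2*(r + 2)*(r - 1)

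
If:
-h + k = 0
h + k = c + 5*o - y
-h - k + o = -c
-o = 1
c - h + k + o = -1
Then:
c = 0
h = -1/2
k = -1/2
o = -1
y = -4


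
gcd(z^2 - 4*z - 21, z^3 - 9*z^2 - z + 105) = z^2 - 4*z - 21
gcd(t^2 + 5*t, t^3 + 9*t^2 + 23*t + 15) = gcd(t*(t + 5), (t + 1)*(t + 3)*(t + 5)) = t + 5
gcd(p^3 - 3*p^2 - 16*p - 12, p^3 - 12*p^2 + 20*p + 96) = p^2 - 4*p - 12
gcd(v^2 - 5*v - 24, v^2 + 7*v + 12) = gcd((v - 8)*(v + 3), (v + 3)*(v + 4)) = v + 3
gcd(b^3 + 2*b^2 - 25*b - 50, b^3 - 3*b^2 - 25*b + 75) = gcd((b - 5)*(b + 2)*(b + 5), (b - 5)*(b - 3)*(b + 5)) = b^2 - 25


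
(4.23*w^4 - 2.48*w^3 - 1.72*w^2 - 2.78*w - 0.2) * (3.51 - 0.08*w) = -0.3384*w^5 + 15.0457*w^4 - 8.5672*w^3 - 5.8148*w^2 - 9.7418*w - 0.702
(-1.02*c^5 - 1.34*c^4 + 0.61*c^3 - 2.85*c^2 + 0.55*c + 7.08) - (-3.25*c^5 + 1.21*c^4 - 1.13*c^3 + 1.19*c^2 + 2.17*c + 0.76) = 2.23*c^5 - 2.55*c^4 + 1.74*c^3 - 4.04*c^2 - 1.62*c + 6.32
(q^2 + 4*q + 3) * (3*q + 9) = 3*q^3 + 21*q^2 + 45*q + 27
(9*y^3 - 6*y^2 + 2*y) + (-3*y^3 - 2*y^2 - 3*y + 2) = 6*y^3 - 8*y^2 - y + 2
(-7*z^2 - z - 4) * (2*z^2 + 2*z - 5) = -14*z^4 - 16*z^3 + 25*z^2 - 3*z + 20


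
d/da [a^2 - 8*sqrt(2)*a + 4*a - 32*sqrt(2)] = 2*a - 8*sqrt(2) + 4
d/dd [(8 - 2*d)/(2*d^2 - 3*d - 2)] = 4*(d^2 - 8*d + 7)/(4*d^4 - 12*d^3 + d^2 + 12*d + 4)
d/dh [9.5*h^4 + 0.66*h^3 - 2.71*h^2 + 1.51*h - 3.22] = 38.0*h^3 + 1.98*h^2 - 5.42*h + 1.51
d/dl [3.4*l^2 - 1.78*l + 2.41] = 6.8*l - 1.78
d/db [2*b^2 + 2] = 4*b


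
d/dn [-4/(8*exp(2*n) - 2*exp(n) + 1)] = (64*exp(n) - 8)*exp(n)/(8*exp(2*n) - 2*exp(n) + 1)^2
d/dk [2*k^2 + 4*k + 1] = 4*k + 4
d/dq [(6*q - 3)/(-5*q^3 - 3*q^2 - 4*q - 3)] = 3*(20*q^3 - 9*q^2 - 6*q - 10)/(25*q^6 + 30*q^5 + 49*q^4 + 54*q^3 + 34*q^2 + 24*q + 9)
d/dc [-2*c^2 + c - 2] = 1 - 4*c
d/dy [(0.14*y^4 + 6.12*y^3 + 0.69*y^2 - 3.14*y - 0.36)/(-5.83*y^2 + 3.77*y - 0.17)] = (-1.6324*y^5 - 34.0962*y^4 + 46.0496*y^3 - 18.8261*y^2 - 4.4322*y + 1.891)/(33.9889*y^4 - 43.9582*y^3 + 16.1951*y^2 - 1.2818*y + 0.0289)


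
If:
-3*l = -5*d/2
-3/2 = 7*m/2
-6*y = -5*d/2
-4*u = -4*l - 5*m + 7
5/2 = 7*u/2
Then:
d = 18/5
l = 3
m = -3/7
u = 5/7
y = 3/2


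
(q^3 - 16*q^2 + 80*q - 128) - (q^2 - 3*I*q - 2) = q^3 - 17*q^2 + 80*q + 3*I*q - 126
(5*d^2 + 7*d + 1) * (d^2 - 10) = 5*d^4 + 7*d^3 - 49*d^2 - 70*d - 10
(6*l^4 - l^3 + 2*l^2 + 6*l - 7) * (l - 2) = 6*l^5 - 13*l^4 + 4*l^3 + 2*l^2 - 19*l + 14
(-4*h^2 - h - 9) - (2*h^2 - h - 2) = -6*h^2 - 7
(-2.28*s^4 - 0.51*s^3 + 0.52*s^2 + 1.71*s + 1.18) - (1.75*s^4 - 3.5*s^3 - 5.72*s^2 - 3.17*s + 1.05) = -4.03*s^4 + 2.99*s^3 + 6.24*s^2 + 4.88*s + 0.13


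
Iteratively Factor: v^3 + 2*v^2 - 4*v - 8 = (v + 2)*(v^2 - 4) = (v + 2)^2*(v - 2)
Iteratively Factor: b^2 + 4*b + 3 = (b + 1)*(b + 3)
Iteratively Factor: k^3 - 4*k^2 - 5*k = (k)*(k^2 - 4*k - 5) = k*(k - 5)*(k + 1)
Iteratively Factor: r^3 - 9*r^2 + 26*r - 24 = (r - 2)*(r^2 - 7*r + 12) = (r - 3)*(r - 2)*(r - 4)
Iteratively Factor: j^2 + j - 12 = (j + 4)*(j - 3)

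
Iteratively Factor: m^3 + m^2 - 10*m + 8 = (m - 2)*(m^2 + 3*m - 4) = (m - 2)*(m - 1)*(m + 4)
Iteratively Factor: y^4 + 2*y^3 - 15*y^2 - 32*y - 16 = (y - 4)*(y^3 + 6*y^2 + 9*y + 4) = (y - 4)*(y + 1)*(y^2 + 5*y + 4) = (y - 4)*(y + 1)^2*(y + 4)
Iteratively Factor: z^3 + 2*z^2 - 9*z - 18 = (z + 3)*(z^2 - z - 6) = (z + 2)*(z + 3)*(z - 3)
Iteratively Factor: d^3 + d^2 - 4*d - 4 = (d + 2)*(d^2 - d - 2) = (d - 2)*(d + 2)*(d + 1)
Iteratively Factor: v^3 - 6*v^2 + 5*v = (v - 5)*(v^2 - v) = (v - 5)*(v - 1)*(v)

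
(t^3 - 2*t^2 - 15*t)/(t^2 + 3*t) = t - 5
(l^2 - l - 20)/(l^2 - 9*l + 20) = (l + 4)/(l - 4)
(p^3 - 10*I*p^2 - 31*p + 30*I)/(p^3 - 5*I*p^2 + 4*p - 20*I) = (p - 3*I)/(p + 2*I)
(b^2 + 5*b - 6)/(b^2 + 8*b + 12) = (b - 1)/(b + 2)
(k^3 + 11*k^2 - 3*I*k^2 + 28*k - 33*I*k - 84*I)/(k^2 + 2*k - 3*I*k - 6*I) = (k^2 + 11*k + 28)/(k + 2)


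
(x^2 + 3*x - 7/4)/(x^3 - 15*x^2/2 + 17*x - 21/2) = (4*x^2 + 12*x - 7)/(2*(2*x^3 - 15*x^2 + 34*x - 21))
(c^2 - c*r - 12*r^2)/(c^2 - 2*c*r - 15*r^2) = (-c + 4*r)/(-c + 5*r)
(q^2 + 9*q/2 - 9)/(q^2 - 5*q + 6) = (q^2 + 9*q/2 - 9)/(q^2 - 5*q + 6)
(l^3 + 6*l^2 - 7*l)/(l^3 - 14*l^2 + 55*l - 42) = l*(l + 7)/(l^2 - 13*l + 42)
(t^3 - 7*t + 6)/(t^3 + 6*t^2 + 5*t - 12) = (t - 2)/(t + 4)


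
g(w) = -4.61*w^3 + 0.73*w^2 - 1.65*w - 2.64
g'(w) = -13.83*w^2 + 1.46*w - 1.65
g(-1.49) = 16.69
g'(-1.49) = -34.53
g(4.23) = -345.47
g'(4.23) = -242.93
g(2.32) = -60.10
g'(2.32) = -72.70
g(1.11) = -9.88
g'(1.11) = -17.07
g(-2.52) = 79.93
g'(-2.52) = -93.16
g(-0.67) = 0.18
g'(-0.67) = -8.84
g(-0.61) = -0.32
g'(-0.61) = -7.69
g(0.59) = -4.31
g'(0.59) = -5.60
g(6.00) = -982.02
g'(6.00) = -490.77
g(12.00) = -7883.40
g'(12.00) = -1975.65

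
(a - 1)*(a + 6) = a^2 + 5*a - 6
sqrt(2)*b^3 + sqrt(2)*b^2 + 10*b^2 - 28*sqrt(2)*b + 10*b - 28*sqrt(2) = (b - 2*sqrt(2))*(b + 7*sqrt(2))*(sqrt(2)*b + sqrt(2))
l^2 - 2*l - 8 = (l - 4)*(l + 2)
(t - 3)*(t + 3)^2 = t^3 + 3*t^2 - 9*t - 27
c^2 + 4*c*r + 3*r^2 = (c + r)*(c + 3*r)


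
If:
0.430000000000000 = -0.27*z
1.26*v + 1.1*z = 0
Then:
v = 1.39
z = -1.59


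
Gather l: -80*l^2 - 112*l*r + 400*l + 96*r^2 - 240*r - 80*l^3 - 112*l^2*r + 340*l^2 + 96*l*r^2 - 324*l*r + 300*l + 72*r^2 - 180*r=-80*l^3 + l^2*(260 - 112*r) + l*(96*r^2 - 436*r + 700) + 168*r^2 - 420*r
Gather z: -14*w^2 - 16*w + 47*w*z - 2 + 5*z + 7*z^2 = -14*w^2 - 16*w + 7*z^2 + z*(47*w + 5) - 2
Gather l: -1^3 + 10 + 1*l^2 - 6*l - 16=l^2 - 6*l - 7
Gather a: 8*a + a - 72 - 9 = 9*a - 81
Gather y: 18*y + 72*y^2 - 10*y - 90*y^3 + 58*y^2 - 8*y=-90*y^3 + 130*y^2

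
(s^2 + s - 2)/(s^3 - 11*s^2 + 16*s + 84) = (s - 1)/(s^2 - 13*s + 42)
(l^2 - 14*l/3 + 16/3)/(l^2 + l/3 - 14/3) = (3*l - 8)/(3*l + 7)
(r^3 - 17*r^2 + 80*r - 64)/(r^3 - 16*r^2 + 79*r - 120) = (r^2 - 9*r + 8)/(r^2 - 8*r + 15)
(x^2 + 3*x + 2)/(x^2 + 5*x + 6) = (x + 1)/(x + 3)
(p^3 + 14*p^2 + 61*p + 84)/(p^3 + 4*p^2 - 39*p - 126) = (p + 4)/(p - 6)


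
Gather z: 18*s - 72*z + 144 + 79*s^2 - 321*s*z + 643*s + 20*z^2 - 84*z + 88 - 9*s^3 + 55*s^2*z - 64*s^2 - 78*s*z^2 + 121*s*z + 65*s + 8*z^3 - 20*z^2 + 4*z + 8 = -9*s^3 + 15*s^2 - 78*s*z^2 + 726*s + 8*z^3 + z*(55*s^2 - 200*s - 152) + 240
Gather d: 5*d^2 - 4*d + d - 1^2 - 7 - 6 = 5*d^2 - 3*d - 14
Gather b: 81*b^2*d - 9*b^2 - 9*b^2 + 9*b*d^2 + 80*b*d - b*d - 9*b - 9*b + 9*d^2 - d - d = b^2*(81*d - 18) + b*(9*d^2 + 79*d - 18) + 9*d^2 - 2*d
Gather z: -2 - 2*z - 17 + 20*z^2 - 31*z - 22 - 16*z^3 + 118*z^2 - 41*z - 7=-16*z^3 + 138*z^2 - 74*z - 48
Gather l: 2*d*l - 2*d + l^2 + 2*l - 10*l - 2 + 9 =-2*d + l^2 + l*(2*d - 8) + 7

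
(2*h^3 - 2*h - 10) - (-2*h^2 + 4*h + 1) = 2*h^3 + 2*h^2 - 6*h - 11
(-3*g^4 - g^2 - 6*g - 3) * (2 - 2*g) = 6*g^5 - 6*g^4 + 2*g^3 + 10*g^2 - 6*g - 6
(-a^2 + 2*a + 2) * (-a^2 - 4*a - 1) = a^4 + 2*a^3 - 9*a^2 - 10*a - 2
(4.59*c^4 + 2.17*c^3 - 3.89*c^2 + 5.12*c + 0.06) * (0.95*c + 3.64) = 4.3605*c^5 + 18.7691*c^4 + 4.2033*c^3 - 9.2956*c^2 + 18.6938*c + 0.2184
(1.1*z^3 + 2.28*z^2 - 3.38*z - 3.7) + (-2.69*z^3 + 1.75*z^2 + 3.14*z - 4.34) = -1.59*z^3 + 4.03*z^2 - 0.24*z - 8.04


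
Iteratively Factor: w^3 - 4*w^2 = (w - 4)*(w^2) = w*(w - 4)*(w)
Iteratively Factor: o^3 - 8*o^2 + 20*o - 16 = (o - 2)*(o^2 - 6*o + 8) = (o - 2)^2*(o - 4)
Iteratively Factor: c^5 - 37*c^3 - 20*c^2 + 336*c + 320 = (c + 4)*(c^4 - 4*c^3 - 21*c^2 + 64*c + 80) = (c - 5)*(c + 4)*(c^3 + c^2 - 16*c - 16) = (c - 5)*(c + 1)*(c + 4)*(c^2 - 16) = (c - 5)*(c - 4)*(c + 1)*(c + 4)*(c + 4)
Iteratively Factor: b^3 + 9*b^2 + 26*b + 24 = (b + 3)*(b^2 + 6*b + 8) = (b + 3)*(b + 4)*(b + 2)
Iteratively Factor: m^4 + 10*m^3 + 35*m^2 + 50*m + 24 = (m + 3)*(m^3 + 7*m^2 + 14*m + 8) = (m + 3)*(m + 4)*(m^2 + 3*m + 2) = (m + 2)*(m + 3)*(m + 4)*(m + 1)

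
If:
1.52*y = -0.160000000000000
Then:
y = -0.11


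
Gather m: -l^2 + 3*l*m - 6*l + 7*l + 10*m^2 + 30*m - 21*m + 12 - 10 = -l^2 + l + 10*m^2 + m*(3*l + 9) + 2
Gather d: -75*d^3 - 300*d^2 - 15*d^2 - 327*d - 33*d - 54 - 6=-75*d^3 - 315*d^2 - 360*d - 60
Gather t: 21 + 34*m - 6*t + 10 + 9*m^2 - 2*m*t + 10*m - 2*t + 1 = 9*m^2 + 44*m + t*(-2*m - 8) + 32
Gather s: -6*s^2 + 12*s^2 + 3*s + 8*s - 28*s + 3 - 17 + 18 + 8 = 6*s^2 - 17*s + 12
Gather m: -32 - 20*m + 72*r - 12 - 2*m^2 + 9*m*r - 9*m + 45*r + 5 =-2*m^2 + m*(9*r - 29) + 117*r - 39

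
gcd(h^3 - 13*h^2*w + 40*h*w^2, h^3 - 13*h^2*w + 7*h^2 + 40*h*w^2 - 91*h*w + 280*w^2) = h^2 - 13*h*w + 40*w^2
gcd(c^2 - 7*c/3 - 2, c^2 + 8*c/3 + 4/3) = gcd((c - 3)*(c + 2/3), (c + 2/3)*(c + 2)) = c + 2/3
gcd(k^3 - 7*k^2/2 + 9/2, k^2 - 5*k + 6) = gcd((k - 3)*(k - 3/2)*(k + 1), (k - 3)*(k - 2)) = k - 3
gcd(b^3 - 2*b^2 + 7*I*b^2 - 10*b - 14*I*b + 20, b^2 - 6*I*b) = 1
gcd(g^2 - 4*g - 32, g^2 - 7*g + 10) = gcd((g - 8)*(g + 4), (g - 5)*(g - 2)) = 1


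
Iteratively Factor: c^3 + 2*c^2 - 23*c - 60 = (c + 4)*(c^2 - 2*c - 15) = (c - 5)*(c + 4)*(c + 3)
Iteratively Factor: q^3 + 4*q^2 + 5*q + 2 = (q + 1)*(q^2 + 3*q + 2) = (q + 1)*(q + 2)*(q + 1)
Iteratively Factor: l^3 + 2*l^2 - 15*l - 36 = (l + 3)*(l^2 - l - 12) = (l + 3)^2*(l - 4)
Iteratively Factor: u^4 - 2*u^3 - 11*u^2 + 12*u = (u - 4)*(u^3 + 2*u^2 - 3*u) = u*(u - 4)*(u^2 + 2*u - 3) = u*(u - 4)*(u - 1)*(u + 3)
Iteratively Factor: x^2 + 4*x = (x + 4)*(x)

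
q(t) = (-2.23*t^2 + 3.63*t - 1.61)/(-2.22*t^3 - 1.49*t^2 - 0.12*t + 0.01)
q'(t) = (3.63 - 4.46*t)/(-2.22*t^3 - 1.49*t^2 - 0.12*t + 0.01) + (-2.23*t^2 + 3.63*t - 1.61)*(6.66*t^2 + 2.98*t + 0.12)/(-2.22*t^3 - 1.49*t^2 - 0.12*t + 0.01)^2 = (-4.9506*t^4 + 16.1172*t^3 - 5.0463*t^2 - 4.8424*t - 0.1569)/(4.9284*t^6 + 6.6156*t^5 + 2.7529*t^4 + 0.3132*t^3 - 0.0154*t^2 - 0.0024*t + 0.0001)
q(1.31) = 0.09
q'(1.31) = 0.11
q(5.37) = 0.12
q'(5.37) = -0.01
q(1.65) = 0.12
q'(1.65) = 0.07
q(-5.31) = -0.29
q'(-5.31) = -0.08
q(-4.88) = -0.32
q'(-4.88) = -0.10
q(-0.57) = -811.36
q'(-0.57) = -86350.45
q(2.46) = 0.15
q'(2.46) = 0.01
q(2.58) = 0.15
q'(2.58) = 0.00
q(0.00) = -161.00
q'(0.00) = -1569.00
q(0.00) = -161.00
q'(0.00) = -1569.00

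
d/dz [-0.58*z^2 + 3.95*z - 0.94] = 3.95 - 1.16*z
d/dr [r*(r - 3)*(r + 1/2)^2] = 4*r^3 - 6*r^2 - 11*r/2 - 3/4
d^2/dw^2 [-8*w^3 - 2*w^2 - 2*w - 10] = -48*w - 4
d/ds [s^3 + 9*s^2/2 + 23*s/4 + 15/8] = 3*s^2 + 9*s + 23/4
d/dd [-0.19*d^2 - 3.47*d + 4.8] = -0.38*d - 3.47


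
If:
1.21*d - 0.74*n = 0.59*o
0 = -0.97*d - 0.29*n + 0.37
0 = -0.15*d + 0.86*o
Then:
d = 0.26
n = 0.39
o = 0.05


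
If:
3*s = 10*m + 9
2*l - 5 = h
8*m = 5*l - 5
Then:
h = 24*s/25 - 147/25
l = 12*s/25 - 11/25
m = 3*s/10 - 9/10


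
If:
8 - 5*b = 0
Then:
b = 8/5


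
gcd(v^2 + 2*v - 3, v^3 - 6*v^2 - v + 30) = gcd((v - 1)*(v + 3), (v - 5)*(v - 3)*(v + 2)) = 1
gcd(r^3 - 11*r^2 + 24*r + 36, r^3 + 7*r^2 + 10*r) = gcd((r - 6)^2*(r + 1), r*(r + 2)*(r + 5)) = 1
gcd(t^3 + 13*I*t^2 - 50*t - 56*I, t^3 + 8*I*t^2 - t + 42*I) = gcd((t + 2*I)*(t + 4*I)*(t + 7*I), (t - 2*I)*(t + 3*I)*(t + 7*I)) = t + 7*I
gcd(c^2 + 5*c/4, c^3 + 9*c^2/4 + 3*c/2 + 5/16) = c + 5/4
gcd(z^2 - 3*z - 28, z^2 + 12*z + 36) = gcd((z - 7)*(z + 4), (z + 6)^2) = 1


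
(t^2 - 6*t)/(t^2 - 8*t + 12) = t/(t - 2)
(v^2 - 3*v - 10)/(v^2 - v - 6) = (v - 5)/(v - 3)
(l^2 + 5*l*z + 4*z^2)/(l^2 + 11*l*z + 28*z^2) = (l + z)/(l + 7*z)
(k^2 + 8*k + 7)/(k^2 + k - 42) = (k + 1)/(k - 6)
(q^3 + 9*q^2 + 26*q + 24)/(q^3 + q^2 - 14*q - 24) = (q + 4)/(q - 4)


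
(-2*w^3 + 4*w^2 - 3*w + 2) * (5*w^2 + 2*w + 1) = -10*w^5 + 16*w^4 - 9*w^3 + 8*w^2 + w + 2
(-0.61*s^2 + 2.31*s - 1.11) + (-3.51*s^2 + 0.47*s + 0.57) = -4.12*s^2 + 2.78*s - 0.54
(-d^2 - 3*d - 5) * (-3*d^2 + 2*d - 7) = 3*d^4 + 7*d^3 + 16*d^2 + 11*d + 35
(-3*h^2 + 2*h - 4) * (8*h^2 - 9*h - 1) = -24*h^4 + 43*h^3 - 47*h^2 + 34*h + 4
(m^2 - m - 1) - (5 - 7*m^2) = 8*m^2 - m - 6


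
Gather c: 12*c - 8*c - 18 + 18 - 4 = 4*c - 4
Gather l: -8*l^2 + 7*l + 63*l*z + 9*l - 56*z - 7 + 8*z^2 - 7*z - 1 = -8*l^2 + l*(63*z + 16) + 8*z^2 - 63*z - 8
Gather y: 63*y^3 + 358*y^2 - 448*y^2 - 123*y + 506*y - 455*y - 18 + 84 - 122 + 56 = 63*y^3 - 90*y^2 - 72*y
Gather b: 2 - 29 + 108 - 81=0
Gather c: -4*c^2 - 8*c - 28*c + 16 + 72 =-4*c^2 - 36*c + 88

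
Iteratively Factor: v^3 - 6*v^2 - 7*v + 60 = (v - 5)*(v^2 - v - 12) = (v - 5)*(v + 3)*(v - 4)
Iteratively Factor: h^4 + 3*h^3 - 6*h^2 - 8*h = (h)*(h^3 + 3*h^2 - 6*h - 8) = h*(h + 1)*(h^2 + 2*h - 8) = h*(h + 1)*(h + 4)*(h - 2)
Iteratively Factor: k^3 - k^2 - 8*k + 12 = (k + 3)*(k^2 - 4*k + 4) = (k - 2)*(k + 3)*(k - 2)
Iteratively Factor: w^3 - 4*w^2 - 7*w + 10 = (w - 5)*(w^2 + w - 2) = (w - 5)*(w - 1)*(w + 2)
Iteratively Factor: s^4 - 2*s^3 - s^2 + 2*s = (s + 1)*(s^3 - 3*s^2 + 2*s) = (s - 2)*(s + 1)*(s^2 - s) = (s - 2)*(s - 1)*(s + 1)*(s)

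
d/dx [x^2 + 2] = 2*x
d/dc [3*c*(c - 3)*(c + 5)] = 9*c^2 + 12*c - 45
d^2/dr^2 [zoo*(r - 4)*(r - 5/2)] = nan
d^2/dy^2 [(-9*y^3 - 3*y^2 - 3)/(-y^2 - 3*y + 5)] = 234*(y^3 - 3*y^2 + 6*y + 1)/(y^6 + 9*y^5 + 12*y^4 - 63*y^3 - 60*y^2 + 225*y - 125)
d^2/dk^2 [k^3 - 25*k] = 6*k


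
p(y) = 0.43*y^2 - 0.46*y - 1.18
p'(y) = 0.86*y - 0.46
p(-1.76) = 0.96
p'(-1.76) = -1.97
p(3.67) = 2.92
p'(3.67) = 2.70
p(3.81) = 3.31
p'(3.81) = 2.82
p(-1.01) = -0.28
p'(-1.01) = -1.33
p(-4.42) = 9.25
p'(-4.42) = -4.26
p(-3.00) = 4.07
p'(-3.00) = -3.04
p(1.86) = -0.55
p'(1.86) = 1.14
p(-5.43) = 14.00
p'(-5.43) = -5.13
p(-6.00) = 17.06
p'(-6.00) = -5.62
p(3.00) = 1.31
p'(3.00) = 2.12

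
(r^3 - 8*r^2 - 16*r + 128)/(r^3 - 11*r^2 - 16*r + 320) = (r^2 - 16)/(r^2 - 3*r - 40)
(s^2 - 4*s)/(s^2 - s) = (s - 4)/(s - 1)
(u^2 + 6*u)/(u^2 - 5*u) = (u + 6)/(u - 5)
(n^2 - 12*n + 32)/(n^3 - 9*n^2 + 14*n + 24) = (n - 8)/(n^2 - 5*n - 6)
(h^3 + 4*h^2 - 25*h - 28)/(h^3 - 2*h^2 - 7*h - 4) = (h + 7)/(h + 1)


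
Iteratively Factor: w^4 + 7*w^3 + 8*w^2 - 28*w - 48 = (w + 4)*(w^3 + 3*w^2 - 4*w - 12) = (w + 2)*(w + 4)*(w^2 + w - 6) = (w + 2)*(w + 3)*(w + 4)*(w - 2)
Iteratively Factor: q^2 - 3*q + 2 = (q - 1)*(q - 2)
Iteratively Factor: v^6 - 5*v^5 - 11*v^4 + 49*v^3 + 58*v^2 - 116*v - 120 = (v + 2)*(v^5 - 7*v^4 + 3*v^3 + 43*v^2 - 28*v - 60) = (v + 2)^2*(v^4 - 9*v^3 + 21*v^2 + v - 30) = (v + 1)*(v + 2)^2*(v^3 - 10*v^2 + 31*v - 30) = (v - 3)*(v + 1)*(v + 2)^2*(v^2 - 7*v + 10) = (v - 5)*(v - 3)*(v + 1)*(v + 2)^2*(v - 2)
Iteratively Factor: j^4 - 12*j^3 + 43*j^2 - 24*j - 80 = (j + 1)*(j^3 - 13*j^2 + 56*j - 80) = (j - 4)*(j + 1)*(j^2 - 9*j + 20) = (j - 5)*(j - 4)*(j + 1)*(j - 4)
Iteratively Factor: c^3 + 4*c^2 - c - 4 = (c + 4)*(c^2 - 1) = (c - 1)*(c + 4)*(c + 1)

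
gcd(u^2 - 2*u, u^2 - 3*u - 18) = 1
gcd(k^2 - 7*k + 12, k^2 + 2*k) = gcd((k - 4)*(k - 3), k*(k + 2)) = 1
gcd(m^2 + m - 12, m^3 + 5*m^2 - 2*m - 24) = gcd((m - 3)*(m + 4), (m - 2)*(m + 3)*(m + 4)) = m + 4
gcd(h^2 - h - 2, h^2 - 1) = h + 1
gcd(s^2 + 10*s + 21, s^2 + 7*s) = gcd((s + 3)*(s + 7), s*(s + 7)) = s + 7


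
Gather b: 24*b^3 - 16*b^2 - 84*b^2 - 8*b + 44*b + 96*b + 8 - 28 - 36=24*b^3 - 100*b^2 + 132*b - 56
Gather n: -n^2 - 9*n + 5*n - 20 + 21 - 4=-n^2 - 4*n - 3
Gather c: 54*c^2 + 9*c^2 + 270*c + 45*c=63*c^2 + 315*c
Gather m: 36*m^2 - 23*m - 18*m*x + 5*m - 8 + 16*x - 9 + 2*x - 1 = 36*m^2 + m*(-18*x - 18) + 18*x - 18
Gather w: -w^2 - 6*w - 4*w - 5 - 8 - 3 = -w^2 - 10*w - 16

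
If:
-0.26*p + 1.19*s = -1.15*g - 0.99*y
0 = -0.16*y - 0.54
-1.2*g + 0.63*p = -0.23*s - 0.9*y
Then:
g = 7.01754545454545 - 1.96242424242424*s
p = 18.1881818181818 - 4.1030303030303*s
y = -3.38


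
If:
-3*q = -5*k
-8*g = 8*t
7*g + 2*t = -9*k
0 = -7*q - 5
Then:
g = 27/35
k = -3/7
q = -5/7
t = -27/35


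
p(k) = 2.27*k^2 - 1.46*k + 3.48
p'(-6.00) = -28.70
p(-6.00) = 93.96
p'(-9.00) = -42.32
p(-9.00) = 200.49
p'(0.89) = 2.58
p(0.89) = 3.98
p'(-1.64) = -8.91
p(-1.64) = 11.98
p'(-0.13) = -2.05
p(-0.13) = 3.71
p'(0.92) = 2.72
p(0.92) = 4.06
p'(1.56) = 5.62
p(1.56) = 6.73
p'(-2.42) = -12.45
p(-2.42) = 20.31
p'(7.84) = 34.13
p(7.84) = 131.56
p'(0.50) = 0.81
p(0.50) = 3.32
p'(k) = 4.54*k - 1.46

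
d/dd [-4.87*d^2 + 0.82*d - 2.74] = 0.82 - 9.74*d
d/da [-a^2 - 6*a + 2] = -2*a - 6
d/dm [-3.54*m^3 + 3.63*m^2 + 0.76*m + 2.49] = -10.62*m^2 + 7.26*m + 0.76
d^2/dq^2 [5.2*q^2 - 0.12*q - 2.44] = 10.4000000000000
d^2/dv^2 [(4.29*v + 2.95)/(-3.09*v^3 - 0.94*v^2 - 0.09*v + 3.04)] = (-245.768094*v^5 - 412.767144*v^4 - 142.29231*v^3 - 504.144618*v^2 - 241.318764*v - 19.255118)/(29.503629*v^9 + 26.925642*v^8 + 10.768959*v^7 - 84.679604*v^6 - 52.666245*v^5 - 13.108134*v^4 + 84.127257*v^3 + 25.98744*v^2 + 2.495232*v - 28.094464)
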